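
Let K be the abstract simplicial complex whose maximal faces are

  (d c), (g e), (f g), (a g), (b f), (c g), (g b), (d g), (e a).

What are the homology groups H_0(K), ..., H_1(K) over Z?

K has 7 vertices, 9 edges.
rank ∂_0 = 0, rank ∂_1 = 6 ⇒ b_0 = 7 − 0 − 6 = 1; all invariant factors of ∂_1 are 1 so no torsion. So H_0 = Z.
rank ∂_1 = 6, rank ∂_2 = 0 ⇒ b_1 = 9 − 6 − 0 = 3. So H_1 = Z^3.

H_0 = Z,  H_1 = Z^3.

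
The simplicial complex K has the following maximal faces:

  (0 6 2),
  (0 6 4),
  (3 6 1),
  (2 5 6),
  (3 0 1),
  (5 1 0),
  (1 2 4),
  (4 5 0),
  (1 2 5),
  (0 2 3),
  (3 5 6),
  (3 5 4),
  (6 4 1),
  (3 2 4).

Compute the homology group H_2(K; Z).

H_2 ≅ Z.

K has 7 vertices, 21 edges, 14 triangles.
rank ∂_2 = 13, rank ∂_3 = 0 ⇒ b_2 = 14 − 13 − 0 = 1. So H_2 = Z.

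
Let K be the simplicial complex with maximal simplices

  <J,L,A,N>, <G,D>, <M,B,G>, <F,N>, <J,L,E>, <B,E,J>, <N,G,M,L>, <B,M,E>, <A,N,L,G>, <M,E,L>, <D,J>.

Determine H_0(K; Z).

H_0 = Z.

Take the total order A < B < D < E < F < G < J < L < M < N on the vertex set. Then K (dimension 3) consists of the simplices:

  0-simplices (10): A, B, D, E, F, G, J, L, M, N
  1-simplices (22): AG, AJ, AL, AN, BE, BG, BJ, BM, DG, DJ, EJ, EL, EM, FN, GL, GM, GN, JL, JN, LM, LN, MN
  2-simplices (15): AGL, AGN, AJL, AJN, ALN, BEJ, BEM, BGM, EJL, ELM, GLM, GLN, GMN, JLN, LMN
  3-simplices (3): AGLN, AJLN, GLMN

so the chain groups are C_0 ≅ Z^10, C_1 ≅ Z^22, C_2 ≅ Z^15, C_3 ≅ Z^3.

∂_1: C_1 → C_0 maps an edge to its endpoints' difference, ∂[p,q] = q − p.
This gives a 10×22 integer matrix of rank 9; reducing to Smith normal form yields diagonal entries (1,1,1,1,1,1,1,1,1).

Boundary ∂_2: C_2 → C_1 maps a triangle to the signed sum of its edges. For instance
  ∂ELM = LM − EM + EL,
  ∂GLN = LN − GN + GL.
As a 22×15 matrix over Z this has rank 12, with invariant factors (1,1,1,1,1,1,1,1,1,1,1,1).

∂_3: C_3 → C_2 sends each 3-simplex σ to the alternating sum Σ_i (−1)^i (σ with its i-th vertex removed). For instance
  ∂GLMN = LMN − GMN + GLN − GLM,
  ∂AGLN = GLN − ALN + AGN − AGL.
The 15×3 boundary matrix has rank 3 and Smith normal form diag(1,1,1).

Reading off H_k = ker ∂_k / im ∂_{k+1}:

  H_0: rank C_0 − rank ∂_1 = 10 − 9 = 1, and the invariant factors of ∂_1 are all 1, so H_0 ≅ Z.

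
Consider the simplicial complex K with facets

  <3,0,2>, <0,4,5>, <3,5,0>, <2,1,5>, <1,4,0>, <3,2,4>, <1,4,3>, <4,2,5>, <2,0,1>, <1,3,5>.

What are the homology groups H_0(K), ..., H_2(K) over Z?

H_0 ≅ Z,  H_1 ≅ Z/2Z,  H_2 = 0.

K has 6 vertices, 15 edges, 10 triangles.
rank ∂_0 = 0, rank ∂_1 = 5 ⇒ b_0 = 6 − 0 − 5 = 1; all invariant factors of ∂_1 are 1 so no torsion. So H_0 ≅ Z.
rank ∂_1 = 5, rank ∂_2 = 10 ⇒ b_1 = 15 − 5 − 10 = 0; ∂_2 has invariant factor(s) [2] giving torsion. So H_1 ≅ Z/2Z.
rank ∂_2 = 10, rank ∂_3 = 0 ⇒ b_2 = 10 − 10 − 0 = 0. So H_2 ≅ 0.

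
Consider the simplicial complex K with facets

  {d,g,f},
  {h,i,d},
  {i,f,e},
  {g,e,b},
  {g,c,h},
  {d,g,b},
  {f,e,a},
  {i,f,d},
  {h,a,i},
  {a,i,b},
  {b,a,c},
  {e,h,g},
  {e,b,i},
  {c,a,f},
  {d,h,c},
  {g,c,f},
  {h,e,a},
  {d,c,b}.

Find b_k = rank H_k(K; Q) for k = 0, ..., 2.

Take the total order a < b < c < d < e < f < g < h < i on the vertex set. Then K (dimension 2) consists of the simplices:

  0-simplices (9): a, b, c, d, e, f, g, h, i
  1-simplices (27): ab, ac, ae, af, ah, ai, bc, bd, be, bg, bi, cd, cf, cg, ch, df, dg, dh, di, ef, eg, eh, ei, fg, fi, gh, hi
  2-simplices (18): abc, abi, acf, aef, aeh, ahi, bcd, bdg, beg, bei, cdh, cfg, cgh, dfg, dfi, dhi, efi, egh

Hence C_0 ≅ Z^9, C_1 ≅ Z^27, C_2 ≅ Z^18.

∂_1: C_1 → C_0 sends each edge [p,q] (with p < q) to q − p.
The 9×27 boundary matrix has rank 8 and Smith normal form diag(1,1,1,1,1,1,1,1).

Boundary ∂_2: C_2 → C_1 maps a triangle to the signed sum of its edges. For instance
  ∂dfi = fi − di + df,
  ∂cfg = fg − cg + cf.
This gives a 27×18 integer matrix of rank 18; reducing to Smith normal form yields diagonal entries (1,1,1,1,1,1,1,1,1,1,1,1,1,1,1,1,1,2).

Computing H_k = (kernel of ∂_k) / (image of ∂_{k+1}):

  H_0: rank C_0 − rank ∂_1 = 9 − 8 = 1, and the invariant factors of ∂_1 are all 1, so H_0 = Z.
  H_1: rank ker ∂_1 − rank ∂_2 = (27 − 8) − 18 = 1, and ∂_2 has invariant factor 2 > 1, so H_1 = Z ⊕ Z/2.
  H_2: rank ker ∂_2 − rank ∂_3 = (18 − 18) − 0 = 0, and there is no ∂_3, so H_2 = 0.

Hence the Betti numbers are b_0 = 1, b_1 = 1, b_2 = 0.

b_0 = 1, b_1 = 1, b_2 = 0.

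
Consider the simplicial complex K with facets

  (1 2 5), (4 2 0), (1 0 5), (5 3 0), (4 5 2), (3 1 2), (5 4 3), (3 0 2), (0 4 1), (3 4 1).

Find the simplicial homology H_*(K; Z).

H_0 ≅ Z,  H_1 ≅ Z/2Z,  H_2 = 0.

Take the total order 0 < 1 < 2 < 3 < 4 < 5 on the vertex set. Then K (dimension 2) consists of the simplices:

  0-simplices (6): [0], [1], [2], [3], [4], [5]
  1-simplices (15): [0,1], [0,2], [0,3], [0,4], [0,5], [1,2], [1,3], [1,4], [1,5], [2,3], [2,4], [2,5], [3,4], [3,5], [4,5]
  2-simplices (10): [0,1,4], [0,1,5], [0,2,3], [0,2,4], [0,3,5], [1,2,3], [1,2,5], [1,3,4], [2,4,5], [3,4,5]

giving chain groups C_0 ≅ Z^6, C_1 ≅ Z^15, C_2 ≅ Z^10.

The boundary map ∂_1: C_1 → C_0 sends each edge [p,q] (with p < q) to q − p. For instance
  ∂[3,5] = [5] − [3].
The 6×15 boundary matrix has rank 5 and Smith normal form diag(1,1,1,1,1).

Boundary ∂_2: C_2 → C_1 acts by ∂[p,q,r] = [q,r] − [p,r] + [p,q]. For instance
  ∂[1,2,3] = [2,3] − [1,3] + [1,2],
  ∂[1,3,4] = [3,4] − [1,4] + [1,3].
The resulting 15×10 matrix has rank 10, and its Smith normal form has invariant factors (1,1,1,1,1,1,1,1,1,2).

Computing H_k = (kernel of ∂_k) / (image of ∂_{k+1}):

  H_0: rank C_0 − rank ∂_1 = 6 − 5 = 1, and the invariant factors of ∂_1 are all 1, so H_0 = Z.
  H_1: rank ker ∂_1 − rank ∂_2 = (15 − 5) − 10 = 0, and ∂_2 has invariant factor 2 > 1, so H_1 = Z/2Z.
  H_2: rank ker ∂_2 − rank ∂_3 = (10 − 10) − 0 = 0, and there is no ∂_3, so H_2 = 0.

As a check, the Euler characteristic is 6 − 15 + 10 = 1, which agrees with 1 − 0 + 0 = 1.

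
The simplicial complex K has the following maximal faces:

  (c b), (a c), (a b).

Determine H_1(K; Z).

H_1 = Z.

Take the total order a < b < c on the vertex set. Then K (dimension 1) consists of the simplices:

  0-simplices (3): a, b, c
  1-simplices (3): ab, ac, bc

Hence C_0 ≅ Z^3, C_1 ≅ Z^3.

Boundary ∂_1: C_1 → C_0 maps an edge to its endpoints' difference, ∂[p,q] = q − p.
The 3×3 boundary matrix has rank 2 and Smith normal form diag(1,1).

Now H_k = ker ∂_k / im ∂_{k+1}, so:

  H_1: rank ker ∂_1 − rank ∂_2 = (3 − 2) − 0 = 1, and there is no ∂_2, so H_1 = Z.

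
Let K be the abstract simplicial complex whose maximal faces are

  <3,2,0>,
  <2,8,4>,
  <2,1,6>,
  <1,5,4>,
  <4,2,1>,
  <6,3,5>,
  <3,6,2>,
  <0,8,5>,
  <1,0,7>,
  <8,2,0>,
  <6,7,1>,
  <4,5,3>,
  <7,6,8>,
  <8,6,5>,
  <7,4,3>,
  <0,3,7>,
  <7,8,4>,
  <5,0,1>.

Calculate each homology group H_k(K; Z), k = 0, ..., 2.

H_0 ≅ Z,  H_1 ≅ Z^2,  H_2 ≅ Z.

We work with the vertex ordering 0 < 1 < 2 < 3 < 4 < 5 < 6 < 7 < 8. The simplices of K, each written with vertices in increasing order, are:

  0-simplices (9): [0], [1], [2], [3], [4], [5], [6], [7], [8]
  1-simplices (27): (27 of them)
  2-simplices (18): [0,1,5], [0,1,7], [0,2,3], [0,2,8], [0,3,7], [0,5,8], [1,2,4], [1,2,6], [1,4,5], [1,6,7], [2,3,6], [2,4,8], [3,4,5], [3,4,7], [3,5,6], [4,7,8], [5,6,8], [6,7,8]

Hence C_0 ≅ Z^9, C_1 ≅ Z^27, C_2 ≅ Z^18.

Boundary ∂_1: C_1 → C_0 is given by ∂[p,q] = [q] − [p]. For instance
  ∂[4,8] = [8] − [4].
As a 9×27 matrix over Z this has rank 8, with invariant factors (1,1,1,1,1,1,1,1).

Boundary ∂_2: C_2 → C_1 maps a triangle to the signed sum of its edges. For instance
  ∂[0,1,7] = [1,7] − [0,7] + [0,1],
  ∂[3,5,6] = [5,6] − [3,6] + [3,5].
This gives a 27×18 integer matrix of rank 17; reducing to Smith normal form yields diagonal entries (1,1,1,1,1,1,1,1,1,1,1,1,1,1,1,1,1).

Now H_k = ker ∂_k / im ∂_{k+1}, so:

  H_0: rank C_0 − rank ∂_1 = 9 − 8 = 1, and the invariant factors of ∂_1 are all 1, so H_0 = Z.
  H_1: rank ker ∂_1 − rank ∂_2 = (27 − 8) − 17 = 2, and the invariant factors of ∂_2 are all 1, so H_1 = Z^2.
  H_2: rank ker ∂_2 − rank ∂_3 = (18 − 17) − 0 = 1, and there is no ∂_3, so H_2 = Z.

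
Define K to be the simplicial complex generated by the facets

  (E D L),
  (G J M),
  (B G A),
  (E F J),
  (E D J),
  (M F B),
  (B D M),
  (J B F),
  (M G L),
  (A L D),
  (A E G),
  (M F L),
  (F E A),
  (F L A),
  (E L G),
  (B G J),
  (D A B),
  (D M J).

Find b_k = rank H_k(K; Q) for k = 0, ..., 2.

Fix the vertex order A < B < D < E < F < G < J < L < M and write every simplex with vertices in increasing order. Then dim K = 2 and the simplices of K are:

  0-simplices (9): A, B, D, E, F, G, J, L, M
  1-simplices (27): AB, AD, AE, AF, AG, AL, BD, BF, BG, BJ, BM, DE, DJ, DL, DM, EF, EG, EJ, EL, FJ, FL, FM, GJ, GL, GM, JM, LM
  2-simplices (18): ABD, ABG, ADL, AEF, AEG, AFL, BDM, BFJ, BFM, BGJ, DEJ, DEL, DJM, EFJ, EGL, FLM, GJM, GLM

Hence C_0 ≅ Z^9, C_1 ≅ Z^27, C_2 ≅ Z^18.

∂_1: C_1 → C_0 is given by ∂[p,q] = [q] − [p].
The 9×27 boundary matrix has rank 8 and Smith normal form diag(1,1,1,1,1,1,1,1).

The boundary map ∂_2: C_2 → C_1 maps a triangle to the signed sum of its edges. For instance
  ∂BGJ = GJ − BJ + BG,
  ∂DEJ = EJ − DJ + DE.
This gives a 27×18 integer matrix of rank 18; reducing to Smith normal form yields diagonal entries (1,1,1,1,1,1,1,1,1,1,1,1,1,1,1,1,1,2).

Now H_k = ker ∂_k / im ∂_{k+1}, so:

  H_0: rank C_0 − rank ∂_1 = 9 − 8 = 1, and the invariant factors of ∂_1 are all 1, so H_0 ≅ Z.
  H_1: rank ker ∂_1 − rank ∂_2 = (27 − 8) − 18 = 1, and ∂_2 has invariant factor 2 > 1, so H_1 ≅ Z × Z/2.
  H_2: rank ker ∂_2 − rank ∂_3 = (18 − 18) − 0 = 0, and there is no ∂_3, so H_2 ≅ 0.

As a check, the Euler characteristic is 9 − 27 + 18 = 0, which agrees with 1 − 1 + 0 = 0.

Hence the Betti numbers are b_0 = 1, b_1 = 1, b_2 = 0.

b_0 = 1, b_1 = 1, b_2 = 0.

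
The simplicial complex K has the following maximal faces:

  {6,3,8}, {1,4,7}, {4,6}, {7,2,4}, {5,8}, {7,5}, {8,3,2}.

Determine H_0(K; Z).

H_0 ≅ Z.

Order the vertices as 1 < 2 < 3 < 4 < 5 < 6 < 7 < 8. Listing each simplex with vertices in this order, K has dimension 2 with simplices:

  0-simplices (8): [1], [2], [3], [4], [5], [6], [7], [8]
  1-simplices (13): [1,4], [1,7], [2,3], [2,4], [2,7], [2,8], [3,6], [3,8], [4,6], [4,7], [5,7], [5,8], [6,8]
  2-simplices (4): [1,4,7], [2,3,8], [2,4,7], [3,6,8]

giving chain groups C_0 ≅ Z^8, C_1 ≅ Z^13, C_2 ≅ Z^4.

∂_1: C_1 → C_0 is given by ∂[p,q] = [q] − [p].
This gives a 8×13 integer matrix of rank 7; reducing to Smith normal form yields diagonal entries (1,1,1,1,1,1,1).

The boundary map ∂_2: C_2 → C_1 maps a triangle to the signed sum of its edges. For instance
  ∂[3,6,8] = [6,8] − [3,8] + [3,6],
  ∂[1,4,7] = [4,7] − [1,7] + [1,4].
As a 13×4 matrix over Z this has rank 4, with invariant factors (1,1,1,1).

Reading off H_k = ker ∂_k / im ∂_{k+1}:

  H_0: rank C_0 − rank ∂_1 = 8 − 7 = 1, and the invariant factors of ∂_1 are all 1, so H_0 = Z.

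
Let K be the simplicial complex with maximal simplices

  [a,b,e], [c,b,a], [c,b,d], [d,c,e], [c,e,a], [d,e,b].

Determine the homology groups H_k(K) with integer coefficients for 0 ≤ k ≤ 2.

Fix the vertex order a < b < c < d < e and write every simplex with vertices in increasing order. Then dim K = 2 and the simplices of K are:

  0-simplices (5): a, b, c, d, e
  1-simplices (9): ab, ac, ae, bc, bd, be, cd, ce, de
  2-simplices (6): abc, abe, ace, bcd, bde, cde

so the chain groups are C_0 ≅ Z^5, C_1 ≅ Z^9, C_2 ≅ Z^6.

∂_1: C_1 → C_0 is given by ∂[p,q] = [q] − [p]. For instance
  ∂ce = e − c.
This gives a 5×9 integer matrix of rank 4; reducing to Smith normal form yields diagonal entries (1,1,1,1).

∂_2: C_2 → C_1 acts by ∂[p,q,r] = [q,r] − [p,r] + [p,q]. For instance
  ∂bde = de − be + bd,
  ∂abe = be − ae + ab.
The resulting 9×6 matrix has rank 5, and its Smith normal form has invariant factors (1,1,1,1,1).

Now H_k = ker ∂_k / im ∂_{k+1}, so:

  H_0: rank C_0 − rank ∂_1 = 5 − 4 = 1, and the invariant factors of ∂_1 are all 1, so H_0 ≅ Z.
  H_1: rank ker ∂_1 − rank ∂_2 = (9 − 4) − 5 = 0, and the invariant factors of ∂_2 are all 1, so H_1 ≅ 0.
  H_2: rank ker ∂_2 − rank ∂_3 = (6 − 5) − 0 = 1, and there is no ∂_3, so H_2 ≅ Z.

H_0 ≅ Z,  H_1 = 0,  H_2 ≅ Z.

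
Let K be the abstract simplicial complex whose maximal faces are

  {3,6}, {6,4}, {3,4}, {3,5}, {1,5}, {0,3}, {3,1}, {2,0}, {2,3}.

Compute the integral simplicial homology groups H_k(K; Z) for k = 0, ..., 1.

H_0 ≅ Z,  H_1 ≅ Z^3.

K has 7 vertices, 9 edges.
rank ∂_0 = 0, rank ∂_1 = 6 ⇒ b_0 = 7 − 0 − 6 = 1; all invariant factors of ∂_1 are 1 so no torsion. So H_0 ≅ Z.
rank ∂_1 = 6, rank ∂_2 = 0 ⇒ b_1 = 9 − 6 − 0 = 3. So H_1 ≅ Z^3.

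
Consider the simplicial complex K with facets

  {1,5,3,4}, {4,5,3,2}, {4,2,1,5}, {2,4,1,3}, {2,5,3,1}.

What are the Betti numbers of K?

b_0 = 1, b_1 = 0, b_2 = 0, b_3 = 1.

Fix the vertex order 1 < 2 < 3 < 4 < 5 and write every simplex with vertices in increasing order. Then dim K = 3 and the simplices of K are:

  0-simplices (5): [1], [2], [3], [4], [5]
  1-simplices (10): [1,2], [1,3], [1,4], [1,5], [2,3], [2,4], [2,5], [3,4], [3,5], [4,5]
  2-simplices (10): [1,2,3], [1,2,4], [1,2,5], [1,3,4], [1,3,5], [1,4,5], [2,3,4], [2,3,5], [2,4,5], [3,4,5]
  3-simplices (5): [1,2,3,4], [1,2,3,5], [1,2,4,5], [1,3,4,5], [2,3,4,5]

giving chain groups C_0 ≅ Z^5, C_1 ≅ Z^10, C_2 ≅ Z^10, C_3 ≅ Z^5.

∂_1: C_1 → C_0 maps an edge to its endpoints' difference, ∂[p,q] = q − p.
The resulting 5×10 matrix has rank 4, and its Smith normal form has invariant factors (1,1,1,1).

∂_2: C_2 → C_1 acts by ∂[p,q,r] = [q,r] − [p,r] + [p,q]. For instance
  ∂[1,2,5] = [2,5] − [1,5] + [1,2],
  ∂[1,4,5] = [4,5] − [1,5] + [1,4].
As a 10×10 matrix over Z this has rank 6, with invariant factors (1,1,1,1,1,1).

∂_3: C_3 → C_2 sends each 3-simplex σ to the alternating sum Σ_i (−1)^i (σ with its i-th vertex removed). For instance
  ∂[1,2,3,4] = [2,3,4] − [1,3,4] + [1,2,4] − [1,2,3],
  ∂[1,2,3,5] = [2,3,5] − [1,3,5] + [1,2,5] − [1,2,3].
As a 10×5 matrix over Z this has rank 4, with invariant factors (1,1,1,1).

Computing H_k = (kernel of ∂_k) / (image of ∂_{k+1}):

  H_0: rank C_0 − rank ∂_1 = 5 − 4 = 1, and the invariant factors of ∂_1 are all 1, so H_0 ≅ Z.
  H_1: rank ker ∂_1 − rank ∂_2 = (10 − 4) − 6 = 0, and the invariant factors of ∂_2 are all 1, so H_1 ≅ 0.
  H_2: rank ker ∂_2 − rank ∂_3 = (10 − 6) − 4 = 0, and the invariant factors of ∂_3 are all 1, so H_2 ≅ 0.
  H_3: rank ker ∂_3 − rank ∂_4 = (5 − 4) − 0 = 1, and there is no ∂_4, so H_3 ≅ Z.

As a check, the Euler characteristic is 5 − 10 + 10 − 5 = 0, which agrees with 1 − 0 + 0 − 1 = 0.
(K is a triangulation of the 3-sphere S^3.)

Hence the Betti numbers are b_0 = 1, b_1 = 0, b_2 = 0, b_3 = 1.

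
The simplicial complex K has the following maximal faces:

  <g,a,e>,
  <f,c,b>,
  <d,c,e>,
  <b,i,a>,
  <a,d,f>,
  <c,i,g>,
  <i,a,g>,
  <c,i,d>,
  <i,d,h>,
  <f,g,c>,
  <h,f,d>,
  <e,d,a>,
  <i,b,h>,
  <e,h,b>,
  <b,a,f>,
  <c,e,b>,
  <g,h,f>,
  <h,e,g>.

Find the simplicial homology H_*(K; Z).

H_0 = Z,  H_1 = Z^2,  H_2 = Z.

K has 9 vertices, 27 edges, 18 triangles.
rank ∂_0 = 0, rank ∂_1 = 8 ⇒ b_0 = 9 − 0 − 8 = 1; all invariant factors of ∂_1 are 1 so no torsion. So H_0 ≅ Z.
rank ∂_1 = 8, rank ∂_2 = 17 ⇒ b_1 = 27 − 8 − 17 = 2; all invariant factors of ∂_2 are 1 so no torsion. So H_1 ≅ Z^2.
rank ∂_2 = 17, rank ∂_3 = 0 ⇒ b_2 = 18 − 17 − 0 = 1. So H_2 ≅ Z.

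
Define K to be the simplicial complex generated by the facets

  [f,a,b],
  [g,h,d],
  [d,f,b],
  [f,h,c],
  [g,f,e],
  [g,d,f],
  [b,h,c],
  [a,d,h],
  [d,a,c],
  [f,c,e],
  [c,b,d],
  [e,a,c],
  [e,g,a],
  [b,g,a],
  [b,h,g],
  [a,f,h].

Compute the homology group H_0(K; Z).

Take the total order a < b < c < d < e < f < g < h on the vertex set. Then K (dimension 2) consists of the simplices:

  0-simplices (8): a, b, c, d, e, f, g, h
  1-simplices (24): ab, ac, ad, ae, af, ag, ah, bc, bd, bf, bg, bh, cd, ce, cf, ch, df, dg, dh, ef, eg, fg, fh, gh
  2-simplices (16): abf, abg, acd, ace, adh, aeg, afh, bcd, bch, bdf, bgh, cef, cfh, dfg, dgh, efg

Hence C_0 ≅ Z^8, C_1 ≅ Z^24, C_2 ≅ Z^16.

The boundary map ∂_1: C_1 → C_0 sends each edge [p,q] (with p < q) to q − p.
The 8×24 boundary matrix has rank 7 and Smith normal form diag(1,1,1,1,1,1,1).

∂_2: C_2 → C_1 sends each 2-simplex [p,q,r] to [q,r] − [p,r] + [p,q]. For instance
  ∂dgh = gh − dh + dg,
  ∂cfh = fh − ch + cf.
As a 24×16 matrix over Z this has rank 15, with invariant factors (1,1,1,1,1,1,1,1,1,1,1,1,1,1,1).

From H_k ≅ ker(∂_k) / im(∂_{k+1}) we obtain:

  H_0: rank C_0 − rank ∂_1 = 8 − 7 = 1, and the invariant factors of ∂_1 are all 1, so H_0 ≅ Z.

(K is a triangulation of the torus T^2.)

H_0 ≅ Z.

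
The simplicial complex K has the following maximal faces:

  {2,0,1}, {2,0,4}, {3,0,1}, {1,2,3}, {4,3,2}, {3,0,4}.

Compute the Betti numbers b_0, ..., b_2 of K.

b_0 = 1, b_1 = 0, b_2 = 1.

Fix the vertex order 0 < 1 < 2 < 3 < 4 and write every simplex with vertices in increasing order. Then dim K = 2 and the simplices of K are:

  0-simplices (5): [0], [1], [2], [3], [4]
  1-simplices (9): [0,1], [0,2], [0,3], [0,4], [1,2], [1,3], [2,3], [2,4], [3,4]
  2-simplices (6): [0,1,2], [0,1,3], [0,2,4], [0,3,4], [1,2,3], [2,3,4]

giving chain groups C_0 ≅ Z^5, C_1 ≅ Z^9, C_2 ≅ Z^6.

The boundary map ∂_1: C_1 → C_0 is given by ∂[p,q] = [q] − [p]. For instance
  ∂[1,3] = [3] − [1].
This gives a 5×9 integer matrix of rank 4; reducing to Smith normal form yields diagonal entries (1,1,1,1).

∂_2: C_2 → C_1 sends each 2-simplex [p,q,r] to [q,r] − [p,r] + [p,q]. For instance
  ∂[0,1,2] = [1,2] − [0,2] + [0,1],
  ∂[0,3,4] = [3,4] − [0,4] + [0,3].
As a 9×6 matrix over Z this has rank 5, with invariant factors (1,1,1,1,1).

Computing H_k = (kernel of ∂_k) / (image of ∂_{k+1}):

  H_0: rank C_0 − rank ∂_1 = 5 − 4 = 1, and the invariant factors of ∂_1 are all 1, so H_0 = Z.
  H_1: rank ker ∂_1 − rank ∂_2 = (9 − 4) − 5 = 0, and the invariant factors of ∂_2 are all 1, so H_1 = 0.
  H_2: rank ker ∂_2 − rank ∂_3 = (6 − 5) − 0 = 1, and there is no ∂_3, so H_2 = Z.

As a check, the Euler characteristic is 5 − 9 + 6 = 2, which agrees with 1 − 0 + 1 = 2.
(K is a triangulation of the 2-sphere S^2.)

Hence the Betti numbers are b_0 = 1, b_1 = 0, b_2 = 1.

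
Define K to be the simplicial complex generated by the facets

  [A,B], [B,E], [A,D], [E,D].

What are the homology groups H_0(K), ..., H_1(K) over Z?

H_0 = Z,  H_1 = Z.

Order the vertices as A < B < D < E. Listing each simplex with vertices in this order, K has dimension 1 with simplices:

  0-simplices (4): A, B, D, E
  1-simplices (4): AB, AD, BE, DE

so the chain groups are C_0 ≅ Z^4, C_1 ≅ Z^4.

The boundary map ∂_1: C_1 → C_0 sends each edge [p,q] (with p < q) to q − p. For instance
  ∂AB = B − A.
The resulting 4×4 matrix has rank 3, and its Smith normal form has invariant factors (1,1,1).

From H_k ≅ ker(∂_k) / im(∂_{k+1}) we obtain:

  H_0: rank C_0 − rank ∂_1 = 4 − 3 = 1, and the invariant factors of ∂_1 are all 1, so H_0 = Z.
  H_1: rank ker ∂_1 − rank ∂_2 = (4 − 3) − 0 = 1, and there is no ∂_2, so H_1 = Z.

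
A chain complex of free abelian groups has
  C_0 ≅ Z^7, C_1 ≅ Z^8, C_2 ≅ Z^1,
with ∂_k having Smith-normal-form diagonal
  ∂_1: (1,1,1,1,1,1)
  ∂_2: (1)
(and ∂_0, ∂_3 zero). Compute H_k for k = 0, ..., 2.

H_0: b_0 = 7 − 0 − 6 = 1; torsion from ∂_1 factors > 1: none. So H_0 = Z.
H_1: b_1 = 8 − 6 − 1 = 1; torsion from ∂_2 factors > 1: none. So H_1 = Z.
H_2: b_2 = 1 − 1 − 0 = 0; torsion from ∂_3 factors > 1: none. So H_2 = 0.

H_0 = Z,  H_1 = Z,  H_2 = 0.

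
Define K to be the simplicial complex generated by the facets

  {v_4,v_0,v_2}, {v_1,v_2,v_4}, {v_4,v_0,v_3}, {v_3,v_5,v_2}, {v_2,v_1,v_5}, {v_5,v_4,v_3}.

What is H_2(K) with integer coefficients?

H_2 ≅ 0.

Order the vertices as v_0 < v_1 < v_2 < v_3 < v_4 < v_5. Listing each simplex with vertices in this order, K has dimension 2 with simplices:

  0-simplices (6): [v_0], [v_1], [v_2], [v_3], [v_4], [v_5]
  1-simplices (12): [v_0,v_2], [v_0,v_3], [v_0,v_4], [v_1,v_2], [v_1,v_4], [v_1,v_5], [v_2,v_3], [v_2,v_4], [v_2,v_5], [v_3,v_4], [v_3,v_5], [v_4,v_5]
  2-simplices (6): [v_0,v_2,v_4], [v_0,v_3,v_4], [v_1,v_2,v_4], [v_1,v_2,v_5], [v_2,v_3,v_5], [v_3,v_4,v_5]

Hence C_0 ≅ Z^6, C_1 ≅ Z^12, C_2 ≅ Z^6.

Boundary ∂_1: C_1 → C_0 is given by ∂[p,q] = [q] − [p].
This gives a 6×12 integer matrix of rank 5; reducing to Smith normal form yields diagonal entries (1,1,1,1,1).

The boundary map ∂_2: C_2 → C_1 sends each 2-simplex [p,q,r] to [q,r] − [p,r] + [p,q]. For instance
  ∂[v_0,v_3,v_4] = [v_3,v_4] − [v_0,v_4] + [v_0,v_3],
  ∂[v_2,v_3,v_5] = [v_3,v_5] − [v_2,v_5] + [v_2,v_3].
This gives a 12×6 integer matrix of rank 6; reducing to Smith normal form yields diagonal entries (1,1,1,1,1,1).

Reading off H_k = ker ∂_k / im ∂_{k+1}:

  H_2: rank ker ∂_2 − rank ∂_3 = (6 − 6) − 0 = 0, and there is no ∂_3, so H_2 = 0.

(K is a triangulation of the cylinder S^1 x I.)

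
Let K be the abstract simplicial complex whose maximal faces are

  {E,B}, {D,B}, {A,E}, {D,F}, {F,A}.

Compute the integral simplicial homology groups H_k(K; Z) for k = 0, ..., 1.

K has 5 vertices, 5 edges.
rank ∂_0 = 0, rank ∂_1 = 4 ⇒ b_0 = 5 − 0 − 4 = 1; all invariant factors of ∂_1 are 1 so no torsion. So H_0 = Z.
rank ∂_1 = 4, rank ∂_2 = 0 ⇒ b_1 = 5 − 4 − 0 = 1. So H_1 = Z.

H_0 ≅ Z,  H_1 ≅ Z.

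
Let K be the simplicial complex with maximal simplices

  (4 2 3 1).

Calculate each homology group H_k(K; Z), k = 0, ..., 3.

H_0 = Z,  H_1 = 0,  H_2 = 0,  H_3 = 0.

Order the vertices as 1 < 2 < 3 < 4. Listing each simplex with vertices in this order, K has dimension 3 with simplices:

  0-simplices (4): [1], [2], [3], [4]
  1-simplices (6): [1,2], [1,3], [1,4], [2,3], [2,4], [3,4]
  2-simplices (4): [1,2,3], [1,2,4], [1,3,4], [2,3,4]
  3-simplices (1): [1,2,3,4]

so the chain groups are C_0 ≅ Z^4, C_1 ≅ Z^6, C_2 ≅ Z^4, C_3 ≅ Z^1.

∂_1: C_1 → C_0 is given by ∂[p,q] = [q] − [p]. For instance
  ∂[1,2] = [2] − [1].
This gives a 4×6 integer matrix of rank 3; reducing to Smith normal form yields diagonal entries (1,1,1).

The boundary map ∂_2: C_2 → C_1 sends each 2-simplex [p,q,r] to [q,r] − [p,r] + [p,q]. For instance
  ∂[1,2,3] = [2,3] − [1,3] + [1,2],
  ∂[1,2,4] = [2,4] − [1,4] + [1,2].
This gives a 6×4 integer matrix of rank 3; reducing to Smith normal form yields diagonal entries (1,1,1).

∂_3: C_3 → C_2 sends each 3-simplex σ to the alternating sum Σ_i (−1)^i (σ with its i-th vertex removed). For instance
  ∂[1,2,3,4] = [2,3,4] − [1,3,4] + [1,2,4] − [1,2,3].
The resulting 4×1 matrix has rank 1, and its Smith normal form has invariant factors (1).

Reading off H_k = ker ∂_k / im ∂_{k+1}:

  H_0: rank C_0 − rank ∂_1 = 4 − 3 = 1, and the invariant factors of ∂_1 are all 1, so H_0 = Z.
  H_1: rank ker ∂_1 − rank ∂_2 = (6 − 3) − 3 = 0, and the invariant factors of ∂_2 are all 1, so H_1 = 0.
  H_2: rank ker ∂_2 − rank ∂_3 = (4 − 3) − 1 = 0, and the invariant factors of ∂_3 are all 1, so H_2 = 0.
  H_3: rank ker ∂_3 − rank ∂_4 = (1 − 1) − 0 = 0, and there is no ∂_4, so H_3 = 0.

As a check, the Euler characteristic is 4 − 6 + 4 − 1 = 1, which agrees with 1 − 0 + 0 − 0 = 1.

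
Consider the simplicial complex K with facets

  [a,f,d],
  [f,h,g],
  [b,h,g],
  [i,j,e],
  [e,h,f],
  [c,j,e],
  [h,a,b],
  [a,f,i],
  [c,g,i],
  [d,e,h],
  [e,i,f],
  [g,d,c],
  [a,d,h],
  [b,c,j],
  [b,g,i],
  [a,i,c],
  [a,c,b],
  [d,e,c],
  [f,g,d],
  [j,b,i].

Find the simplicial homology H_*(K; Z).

Order the vertices as a < b < c < d < e < f < g < h < i < j. Listing each simplex with vertices in this order, K has dimension 2 with simplices:

  0-simplices (10): a, b, c, d, e, f, g, h, i, j
  1-simplices (30): ab, ac, ad, af, ah, ai, bc, bg, bh, bi, bj, cd, ce, cg, ci, cj, de, df, dg, dh, ef, eh, ei, ej, fg, fh, fi, gh, gi, ij
  2-simplices (20): abc, abh, aci, adf, adh, afi, bcj, bgh, bgi, bij, cde, cdg, cej, cgi, deh, dfg, efh, efi, eij, fgh

giving chain groups C_0 ≅ Z^10, C_1 ≅ Z^30, C_2 ≅ Z^20.

∂_1: C_1 → C_0 sends each edge [p,q] (with p < q) to q − p. For instance
  ∂cd = d − c.
This gives a 10×30 integer matrix of rank 9; reducing to Smith normal form yields diagonal entries (1,1,1,1,1,1,1,1,1).

The boundary map ∂_2: C_2 → C_1 sends each 2-simplex [p,q,r] to [q,r] − [p,r] + [p,q]. For instance
  ∂deh = eh − dh + de,
  ∂dfg = fg − dg + df.
This gives a 30×20 integer matrix of rank 20; reducing to Smith normal form yields diagonal entries (1,1,1,1,1,1,1,1,1,1,1,1,1,1,1,1,1,1,1,2).

Now H_k = ker ∂_k / im ∂_{k+1}, so:

  H_0: rank C_0 − rank ∂_1 = 10 − 9 = 1, and the invariant factors of ∂_1 are all 1, so H_0 ≅ Z.
  H_1: rank ker ∂_1 − rank ∂_2 = (30 − 9) − 20 = 1, and ∂_2 has invariant factor 2 > 1, so H_1 ≅ Z ⊕ Z/2Z.
  H_2: rank ker ∂_2 − rank ∂_3 = (20 − 20) − 0 = 0, and there is no ∂_3, so H_2 ≅ 0.

H_0 = Z,  H_1 = Z ⊕ Z/2Z,  H_2 = 0.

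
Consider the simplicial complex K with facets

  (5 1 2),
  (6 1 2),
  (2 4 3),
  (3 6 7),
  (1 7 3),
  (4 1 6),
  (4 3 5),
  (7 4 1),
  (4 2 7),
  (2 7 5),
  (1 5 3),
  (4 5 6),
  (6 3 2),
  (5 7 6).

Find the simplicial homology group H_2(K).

H_2 = Z.

K has 7 vertices, 21 edges, 14 triangles.
rank ∂_2 = 13, rank ∂_3 = 0 ⇒ b_2 = 14 − 13 − 0 = 1. So H_2 = Z.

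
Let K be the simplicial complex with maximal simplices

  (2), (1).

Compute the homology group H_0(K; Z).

H_0 = Z^2.

K has 2 vertices.
rank ∂_0 = 0, rank ∂_1 = 0 ⇒ b_0 = 2 − 0 − 0 = 2. So H_0 ≅ Z^2.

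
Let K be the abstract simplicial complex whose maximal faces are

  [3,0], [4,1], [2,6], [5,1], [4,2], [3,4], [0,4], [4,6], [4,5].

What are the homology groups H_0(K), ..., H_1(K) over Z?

H_0 = Z,  H_1 = Z^3.

We work with the vertex ordering 0 < 1 < 2 < 3 < 4 < 5 < 6. The simplices of K, each written with vertices in increasing order, are:

  0-simplices (7): [0], [1], [2], [3], [4], [5], [6]
  1-simplices (9): [0,3], [0,4], [1,4], [1,5], [2,4], [2,6], [3,4], [4,5], [4,6]

giving chain groups C_0 ≅ Z^7, C_1 ≅ Z^9.

The boundary map ∂_1: C_1 → C_0 maps an edge to its endpoints' difference, ∂[p,q] = q − p.
The resulting 7×9 matrix has rank 6, and its Smith normal form has invariant factors (1,1,1,1,1,1).

Reading off H_k = ker ∂_k / im ∂_{k+1}:

  H_0: rank C_0 − rank ∂_1 = 7 − 6 = 1, and the invariant factors of ∂_1 are all 1, so H_0 = Z.
  H_1: rank ker ∂_1 − rank ∂_2 = (9 − 6) − 0 = 3, and there is no ∂_2, so H_1 = Z^3.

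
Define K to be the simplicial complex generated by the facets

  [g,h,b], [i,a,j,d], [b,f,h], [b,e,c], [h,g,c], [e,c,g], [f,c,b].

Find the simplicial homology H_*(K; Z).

Order the vertices as a < b < c < d < e < f < g < h < i < j. Listing each simplex with vertices in this order, K has dimension 3 with simplices:

  0-simplices (10): a, b, c, d, e, f, g, h, i, j
  1-simplices (18): ad, ai, aj, bc, be, bf, bg, bh, ce, cf, cg, ch, di, dj, eg, fh, gh, ij
  2-simplices (10): adi, adj, aij, bce, bcf, bfh, bgh, ceg, cgh, dij
  3-simplices (1): adij

Hence C_0 ≅ Z^10, C_1 ≅ Z^18, C_2 ≅ Z^10, C_3 ≅ Z^1.

Boundary ∂_1: C_1 → C_0 is given by ∂[p,q] = [q] − [p]. For instance
  ∂be = e − b.
As a 10×18 matrix over Z this has rank 8, with invariant factors (1,1,1,1,1,1,1,1).

Boundary ∂_2: C_2 → C_1 sends each 2-simplex [p,q,r] to [q,r] − [p,r] + [p,q]. For instance
  ∂dij = ij − dj + di,
  ∂bcf = cf − bf + bc.
The 18×10 boundary matrix has rank 9 and Smith normal form diag(1,1,1,1,1,1,1,1,1).

Boundary ∂_3: C_3 → C_2 sends each 3-simplex σ to the alternating sum Σ_i (−1)^i (σ with its i-th vertex removed). For instance
  ∂adij = dij − aij + adj − adi.
This gives a 10×1 integer matrix of rank 1; reducing to Smith normal form yields diagonal entries (1).

Now H_k = ker ∂_k / im ∂_{k+1}, so:

  H_0: rank C_0 − rank ∂_1 = 10 − 8 = 2, and the invariant factors of ∂_1 are all 1, so H_0 ≅ Z^2.
  H_1: rank ker ∂_1 − rank ∂_2 = (18 − 8) − 9 = 1, and the invariant factors of ∂_2 are all 1, so H_1 ≅ Z.
  H_2: rank ker ∂_2 − rank ∂_3 = (10 − 9) − 1 = 0, and the invariant factors of ∂_3 are all 1, so H_2 ≅ 0.
  H_3: rank ker ∂_3 − rank ∂_4 = (1 − 1) − 0 = 0, and there is no ∂_4, so H_3 ≅ 0.

H_0 ≅ Z^2,  H_1 ≅ Z,  H_2 = 0,  H_3 = 0.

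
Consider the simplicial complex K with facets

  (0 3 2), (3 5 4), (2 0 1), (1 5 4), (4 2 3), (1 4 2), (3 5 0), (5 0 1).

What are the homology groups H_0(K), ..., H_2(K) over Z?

Take the total order 0 < 1 < 2 < 3 < 4 < 5 on the vertex set. Then K (dimension 2) consists of the simplices:

  0-simplices (6): [0], [1], [2], [3], [4], [5]
  1-simplices (12): [0,1], [0,2], [0,3], [0,5], [1,2], [1,4], [1,5], [2,3], [2,4], [3,4], [3,5], [4,5]
  2-simplices (8): [0,1,2], [0,1,5], [0,2,3], [0,3,5], [1,2,4], [1,4,5], [2,3,4], [3,4,5]

giving chain groups C_0 ≅ Z^6, C_1 ≅ Z^12, C_2 ≅ Z^8.

Boundary ∂_1: C_1 → C_0 is given by ∂[p,q] = [q] − [p]. For instance
  ∂[1,5] = [5] − [1].
This gives a 6×12 integer matrix of rank 5; reducing to Smith normal form yields diagonal entries (1,1,1,1,1).

The boundary map ∂_2: C_2 → C_1 acts by ∂[p,q,r] = [q,r] − [p,r] + [p,q]. For instance
  ∂[0,1,5] = [1,5] − [0,5] + [0,1],
  ∂[0,1,2] = [1,2] − [0,2] + [0,1].
The 12×8 boundary matrix has rank 7 and Smith normal form diag(1,1,1,1,1,1,1).

Computing H_k = (kernel of ∂_k) / (image of ∂_{k+1}):

  H_0: rank C_0 − rank ∂_1 = 6 − 5 = 1, and the invariant factors of ∂_1 are all 1, so H_0 = Z.
  H_1: rank ker ∂_1 − rank ∂_2 = (12 − 5) − 7 = 0, and the invariant factors of ∂_2 are all 1, so H_1 = 0.
  H_2: rank ker ∂_2 − rank ∂_3 = (8 − 7) − 0 = 1, and there is no ∂_3, so H_2 = Z.

As a check, the Euler characteristic is 6 − 12 + 8 = 2, which agrees with 1 − 0 + 1 = 2.

H_0 = Z,  H_1 = 0,  H_2 = Z.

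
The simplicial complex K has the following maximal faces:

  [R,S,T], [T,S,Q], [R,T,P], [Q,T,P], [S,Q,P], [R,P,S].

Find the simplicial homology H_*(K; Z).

Take the total order P < Q < R < S < T on the vertex set. Then K (dimension 2) consists of the simplices:

  0-simplices (5): P, Q, R, S, T
  1-simplices (9): PQ, PR, PS, PT, QS, QT, RS, RT, ST
  2-simplices (6): PQS, PQT, PRS, PRT, QST, RST

giving chain groups C_0 ≅ Z^5, C_1 ≅ Z^9, C_2 ≅ Z^6.

Boundary ∂_1: C_1 → C_0 sends each edge [p,q] (with p < q) to q − p. For instance
  ∂PQ = Q − P.
This gives a 5×9 integer matrix of rank 4; reducing to Smith normal form yields diagonal entries (1,1,1,1).

The boundary map ∂_2: C_2 → C_1 acts by ∂[p,q,r] = [q,r] − [p,r] + [p,q]. For instance
  ∂PRS = RS − PS + PR,
  ∂PRT = RT − PT + PR.
This gives a 9×6 integer matrix of rank 5; reducing to Smith normal form yields diagonal entries (1,1,1,1,1).

From H_k ≅ ker(∂_k) / im(∂_{k+1}) we obtain:

  H_0: rank C_0 − rank ∂_1 = 5 − 4 = 1, and the invariant factors of ∂_1 are all 1, so H_0 ≅ Z.
  H_1: rank ker ∂_1 − rank ∂_2 = (9 − 4) − 5 = 0, and the invariant factors of ∂_2 are all 1, so H_1 ≅ 0.
  H_2: rank ker ∂_2 − rank ∂_3 = (6 − 5) − 0 = 1, and there is no ∂_3, so H_2 ≅ Z.

(K is a triangulation of the 2-sphere S^2.)

H_0 ≅ Z,  H_1 = 0,  H_2 ≅ Z.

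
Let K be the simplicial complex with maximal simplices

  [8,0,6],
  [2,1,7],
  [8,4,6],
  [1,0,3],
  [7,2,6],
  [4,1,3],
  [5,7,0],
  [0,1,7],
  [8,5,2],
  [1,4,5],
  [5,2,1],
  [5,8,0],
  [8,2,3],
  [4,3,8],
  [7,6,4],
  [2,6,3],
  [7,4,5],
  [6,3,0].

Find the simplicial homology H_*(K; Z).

We work with the vertex ordering 0 < 1 < 2 < 3 < 4 < 5 < 6 < 7 < 8. The simplices of K, each written with vertices in increasing order, are:

  0-simplices (9): [0], [1], [2], [3], [4], [5], [6], [7], [8]
  1-simplices (27): (27 of them)
  2-simplices (18): [0,1,3], [0,1,7], [0,3,6], [0,5,7], [0,5,8], [0,6,8], [1,2,5], [1,2,7], [1,3,4], [1,4,5], [2,3,6], [2,3,8], [2,5,8], [2,6,7], [3,4,8], [4,5,7], [4,6,7], [4,6,8]

so the chain groups are C_0 ≅ Z^9, C_1 ≅ Z^27, C_2 ≅ Z^18.

Boundary ∂_1: C_1 → C_0 sends each edge [p,q] (with p < q) to q − p.
The resulting 9×27 matrix has rank 8, and its Smith normal form has invariant factors (1,1,1,1,1,1,1,1).

Boundary ∂_2: C_2 → C_1 sends each 2-simplex [p,q,r] to [q,r] − [p,r] + [p,q]. For instance
  ∂[0,3,6] = [3,6] − [0,6] + [0,3],
  ∂[1,2,5] = [2,5] − [1,5] + [1,2].
As a 27×18 matrix over Z this has rank 18, with invariant factors (1,1,1,1,1,1,1,1,1,1,1,1,1,1,1,1,1,2).

Reading off H_k = ker ∂_k / im ∂_{k+1}:

  H_0: rank C_0 − rank ∂_1 = 9 − 8 = 1, and the invariant factors of ∂_1 are all 1, so H_0 = Z.
  H_1: rank ker ∂_1 − rank ∂_2 = (27 − 8) − 18 = 1, and ∂_2 has invariant factor 2 > 1, so H_1 = Z × Z/2.
  H_2: rank ker ∂_2 − rank ∂_3 = (18 − 18) − 0 = 0, and there is no ∂_3, so H_2 = 0.

As a check, the Euler characteristic is 9 − 27 + 18 = 0, which agrees with 1 − 1 + 0 = 0.

H_0 = Z,  H_1 = Z × Z/2,  H_2 = 0.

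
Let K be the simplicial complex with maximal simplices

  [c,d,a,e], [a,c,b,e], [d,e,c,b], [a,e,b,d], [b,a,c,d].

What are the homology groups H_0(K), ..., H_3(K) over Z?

Order the vertices as a < b < c < d < e. Listing each simplex with vertices in this order, K has dimension 3 with simplices:

  0-simplices (5): a, b, c, d, e
  1-simplices (10): ab, ac, ad, ae, bc, bd, be, cd, ce, de
  2-simplices (10): abc, abd, abe, acd, ace, ade, bcd, bce, bde, cde
  3-simplices (5): abcd, abce, abde, acde, bcde

giving chain groups C_0 ≅ Z^5, C_1 ≅ Z^10, C_2 ≅ Z^10, C_3 ≅ Z^5.

∂_1: C_1 → C_0 sends each edge [p,q] (with p < q) to q − p. For instance
  ∂de = e − d.
The 5×10 boundary matrix has rank 4 and Smith normal form diag(1,1,1,1).

The boundary map ∂_2: C_2 → C_1 acts by ∂[p,q,r] = [q,r] − [p,r] + [p,q]. For instance
  ∂bcd = cd − bd + bc,
  ∂cde = de − ce + cd.
This gives a 10×10 integer matrix of rank 6; reducing to Smith normal form yields diagonal entries (1,1,1,1,1,1).

The boundary map ∂_3: C_3 → C_2 sends each 3-simplex σ to the alternating sum Σ_i (−1)^i (σ with its i-th vertex removed). For instance
  ∂bcde = cde − bde + bce − bcd,
  ∂abde = bde − ade + abe − abd.
This gives a 10×5 integer matrix of rank 4; reducing to Smith normal form yields diagonal entries (1,1,1,1).

From H_k ≅ ker(∂_k) / im(∂_{k+1}) we obtain:

  H_0: rank C_0 − rank ∂_1 = 5 − 4 = 1, and the invariant factors of ∂_1 are all 1, so H_0 ≅ Z.
  H_1: rank ker ∂_1 − rank ∂_2 = (10 − 4) − 6 = 0, and the invariant factors of ∂_2 are all 1, so H_1 ≅ 0.
  H_2: rank ker ∂_2 − rank ∂_3 = (10 − 6) − 4 = 0, and the invariant factors of ∂_3 are all 1, so H_2 ≅ 0.
  H_3: rank ker ∂_3 − rank ∂_4 = (5 − 4) − 0 = 1, and there is no ∂_4, so H_3 ≅ Z.

As a check, the Euler characteristic is 5 − 10 + 10 − 5 = 0, which agrees with 1 − 0 + 0 − 1 = 0.

H_0 = Z,  H_1 = 0,  H_2 = 0,  H_3 = Z.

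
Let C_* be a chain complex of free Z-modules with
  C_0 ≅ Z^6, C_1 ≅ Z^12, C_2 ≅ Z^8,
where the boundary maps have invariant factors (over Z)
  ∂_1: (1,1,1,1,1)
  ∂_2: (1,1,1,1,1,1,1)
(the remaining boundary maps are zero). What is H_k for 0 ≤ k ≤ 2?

H_0: b_0 = 6 − 0 − 5 = 1; torsion from ∂_1 factors > 1: none. So H_0 ≅ Z.
H_1: b_1 = 12 − 5 − 7 = 0; torsion from ∂_2 factors > 1: none. So H_1 ≅ 0.
H_2: b_2 = 8 − 7 − 0 = 1; torsion from ∂_3 factors > 1: none. So H_2 ≅ Z.

H_0 ≅ Z,  H_1 = 0,  H_2 ≅ Z.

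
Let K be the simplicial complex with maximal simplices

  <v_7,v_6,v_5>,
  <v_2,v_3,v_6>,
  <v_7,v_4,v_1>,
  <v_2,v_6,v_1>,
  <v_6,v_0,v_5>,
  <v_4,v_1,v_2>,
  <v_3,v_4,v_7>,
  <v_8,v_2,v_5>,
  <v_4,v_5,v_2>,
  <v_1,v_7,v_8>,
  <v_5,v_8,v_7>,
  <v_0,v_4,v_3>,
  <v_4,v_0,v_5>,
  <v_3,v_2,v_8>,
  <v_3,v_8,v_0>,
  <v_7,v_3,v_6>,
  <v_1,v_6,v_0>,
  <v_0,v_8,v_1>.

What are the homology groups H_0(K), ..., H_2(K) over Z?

H_0 ≅ Z,  H_1 ≅ Z^2,  H_2 ≅ Z.

Take the total order v_0 < v_1 < v_2 < v_3 < v_4 < v_5 < v_6 < v_7 < v_8 on the vertex set. Then K (dimension 2) consists of the simplices:

  0-simplices (9): [v_0], [v_1], [v_2], [v_3], [v_4], [v_5], [v_6], [v_7], [v_8]
  1-simplices (27): (27 of them)
  2-simplices (18): (18 of them)

Hence C_0 ≅ Z^9, C_1 ≅ Z^27, C_2 ≅ Z^18.

∂_1: C_1 → C_0 maps an edge to its endpoints' difference, ∂[p,q] = q − p.
As a 9×27 matrix over Z this has rank 8, with invariant factors (1,1,1,1,1,1,1,1).

The boundary map ∂_2: C_2 → C_1 acts by ∂[p,q,r] = [q,r] − [p,r] + [p,q]. For instance
  ∂[v_0,v_3,v_8] = [v_3,v_8] − [v_0,v_8] + [v_0,v_3],
  ∂[v_1,v_4,v_7] = [v_4,v_7] − [v_1,v_7] + [v_1,v_4].
The 27×18 boundary matrix has rank 17 and Smith normal form diag(1,1,1,1,1,1,1,1,1,1,1,1,1,1,1,1,1).

Reading off H_k = ker ∂_k / im ∂_{k+1}:

  H_0: rank C_0 − rank ∂_1 = 9 − 8 = 1, and the invariant factors of ∂_1 are all 1, so H_0 ≅ Z.
  H_1: rank ker ∂_1 − rank ∂_2 = (27 − 8) − 17 = 2, and the invariant factors of ∂_2 are all 1, so H_1 ≅ Z^2.
  H_2: rank ker ∂_2 − rank ∂_3 = (18 − 17) − 0 = 1, and there is no ∂_3, so H_2 ≅ Z.

As a check, the Euler characteristic is 9 − 27 + 18 = 0, which agrees with 1 − 2 + 1 = 0.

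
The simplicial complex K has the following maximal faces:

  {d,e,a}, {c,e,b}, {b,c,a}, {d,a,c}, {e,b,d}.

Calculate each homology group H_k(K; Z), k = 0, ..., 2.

Order the vertices as a < b < c < d < e. Listing each simplex with vertices in this order, K has dimension 2 with simplices:

  0-simplices (5): a, b, c, d, e
  1-simplices (10): ab, ac, ad, ae, bc, bd, be, cd, ce, de
  2-simplices (5): abc, acd, ade, bce, bde

Hence C_0 ≅ Z^5, C_1 ≅ Z^10, C_2 ≅ Z^5.

The boundary map ∂_1: C_1 → C_0 is given by ∂[p,q] = [q] − [p].
The resulting 5×10 matrix has rank 4, and its Smith normal form has invariant factors (1,1,1,1).

∂_2: C_2 → C_1 maps a triangle to the signed sum of its edges. For instance
  ∂bce = ce − be + bc,
  ∂abc = bc − ac + ab.
The resulting 10×5 matrix has rank 5, and its Smith normal form has invariant factors (1,1,1,1,1).

Reading off H_k = ker ∂_k / im ∂_{k+1}:

  H_0: rank C_0 − rank ∂_1 = 5 − 4 = 1, and the invariant factors of ∂_1 are all 1, so H_0 = Z.
  H_1: rank ker ∂_1 − rank ∂_2 = (10 − 4) − 5 = 1, and the invariant factors of ∂_2 are all 1, so H_1 = Z.
  H_2: rank ker ∂_2 − rank ∂_3 = (5 − 5) − 0 = 0, and there is no ∂_3, so H_2 = 0.

As a check, the Euler characteristic is 5 − 10 + 5 = 0, which agrees with 1 − 1 + 0 = 0.
(K is a triangulation of the Möbius band.)

H_0 = Z,  H_1 = Z,  H_2 = 0.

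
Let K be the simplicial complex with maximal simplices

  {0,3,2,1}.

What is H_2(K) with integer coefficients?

Order the vertices as 0 < 1 < 2 < 3. Listing each simplex with vertices in this order, K has dimension 3 with simplices:

  0-simplices (4): [0], [1], [2], [3]
  1-simplices (6): [0,1], [0,2], [0,3], [1,2], [1,3], [2,3]
  2-simplices (4): [0,1,2], [0,1,3], [0,2,3], [1,2,3]
  3-simplices (1): [0,1,2,3]

giving chain groups C_0 ≅ Z^4, C_1 ≅ Z^6, C_2 ≅ Z^4, C_3 ≅ Z^1.

Boundary ∂_1: C_1 → C_0 is given by ∂[p,q] = [q] − [p].
As a 4×6 matrix over Z this has rank 3, with invariant factors (1,1,1).

∂_2: C_2 → C_1 sends each 2-simplex [p,q,r] to [q,r] − [p,r] + [p,q]. For instance
  ∂[1,2,3] = [2,3] − [1,3] + [1,2],
  ∂[0,1,3] = [1,3] − [0,3] + [0,1].
The 6×4 boundary matrix has rank 3 and Smith normal form diag(1,1,1).

Boundary ∂_3: C_3 → C_2 sends each 3-simplex σ to the alternating sum Σ_i (−1)^i (σ with its i-th vertex removed). For instance
  ∂[0,1,2,3] = [1,2,3] − [0,2,3] + [0,1,3] − [0,1,2].
This gives a 4×1 integer matrix of rank 1; reducing to Smith normal form yields diagonal entries (1).

Reading off H_k = ker ∂_k / im ∂_{k+1}:

  H_2: rank ker ∂_2 − rank ∂_3 = (4 − 3) − 1 = 0, and the invariant factors of ∂_3 are all 1, so H_2 = 0.

H_2 ≅ 0.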